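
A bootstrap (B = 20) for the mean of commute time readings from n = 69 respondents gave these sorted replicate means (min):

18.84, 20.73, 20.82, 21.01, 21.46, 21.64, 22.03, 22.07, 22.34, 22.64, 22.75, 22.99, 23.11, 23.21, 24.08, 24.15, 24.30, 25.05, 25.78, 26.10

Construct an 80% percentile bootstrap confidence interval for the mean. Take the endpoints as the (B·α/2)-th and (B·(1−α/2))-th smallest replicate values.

α = 0.20; lower rank = 20 × 0.100 = 2; upper rank = 20 × 0.900 = 18.
The 2nd smallest replicate is 20.73; the 18th is 25.05.

(20.73, 25.05)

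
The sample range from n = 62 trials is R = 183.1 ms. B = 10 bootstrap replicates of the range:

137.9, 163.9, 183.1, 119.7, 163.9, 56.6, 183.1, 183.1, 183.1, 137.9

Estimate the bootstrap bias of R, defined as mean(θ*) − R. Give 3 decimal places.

mean(θ*) = (137.9 + 163.9 + 183.1 + 119.7 + 163.9 + 56.6 + 183.1 + 183.1 + 183.1 + 137.9) / 10 = 151.2300
bias = 151.2300 − 183.1

bias = −31.870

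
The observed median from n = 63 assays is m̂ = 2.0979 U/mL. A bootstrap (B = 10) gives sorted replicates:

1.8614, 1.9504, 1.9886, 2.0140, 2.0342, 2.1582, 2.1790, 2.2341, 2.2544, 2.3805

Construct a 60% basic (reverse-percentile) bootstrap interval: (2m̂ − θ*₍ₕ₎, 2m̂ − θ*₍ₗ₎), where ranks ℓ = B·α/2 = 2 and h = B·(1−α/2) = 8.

Percentile endpoints at ranks 2 and 8: θ*₍2₎ = 1.9504, θ*₍8₎ = 2.2341.
Basic interval reflects these around m̂:
  lower = 2 × 2.0979 − 2.2341 = 1.9617
  upper = 2 × 2.0979 − 1.9504 = 2.2454

(1.9617, 2.2454)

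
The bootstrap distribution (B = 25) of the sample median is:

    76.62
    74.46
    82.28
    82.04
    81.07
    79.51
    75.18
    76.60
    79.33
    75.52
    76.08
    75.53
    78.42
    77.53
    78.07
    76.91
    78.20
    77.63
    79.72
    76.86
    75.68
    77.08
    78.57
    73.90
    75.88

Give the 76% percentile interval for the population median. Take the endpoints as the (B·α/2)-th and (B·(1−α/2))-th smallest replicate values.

Sorted replicates: 73.90, 74.46, 75.18, 75.52, 75.53, 75.68, 75.88, 76.08, 76.60, 76.62, 76.86, 76.91, 77.08, 77.53, 77.63, 78.07, 78.20, 78.42, 78.57, 79.33, 79.51, 79.72, 81.07, 82.04, 82.28
α = 0.24; lower rank = 25 × 0.120 = 3; upper rank = 25 × 0.880 = 22.
The 3rd smallest replicate is 75.18; the 22nd is 79.72.

(75.18, 79.72)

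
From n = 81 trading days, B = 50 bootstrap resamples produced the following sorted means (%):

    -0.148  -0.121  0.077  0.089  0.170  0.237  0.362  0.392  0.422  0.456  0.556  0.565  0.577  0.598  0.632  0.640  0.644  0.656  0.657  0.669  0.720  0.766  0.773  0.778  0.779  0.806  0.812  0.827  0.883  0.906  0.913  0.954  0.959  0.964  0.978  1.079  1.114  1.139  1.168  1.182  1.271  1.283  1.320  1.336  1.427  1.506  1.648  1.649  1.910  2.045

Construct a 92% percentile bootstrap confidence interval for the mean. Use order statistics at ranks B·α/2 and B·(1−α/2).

(-0.121, 1.649)

α = 0.08; lower rank = 50 × 0.040 = 2; upper rank = 50 × 0.960 = 48.
The 2nd smallest replicate is -0.121; the 48th is 1.649.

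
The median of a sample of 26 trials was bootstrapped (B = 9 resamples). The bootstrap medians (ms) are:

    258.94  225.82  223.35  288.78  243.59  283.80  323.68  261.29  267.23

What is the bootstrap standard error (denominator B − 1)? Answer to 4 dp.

SE* = 31.8941

Bootstrap SE is the standard deviation of the 9 replicate medians.
Mean of replicates: (258.94 + 225.82 + 223.35 + 288.78 + 243.59 + 283.80 + 323.68 + 261.29 + 267.23) / 9 = 2376.48000 / 9 = 264.05333
Sum of squared deviations: (−5.11333)² + (−38.23333)² + (−40.70333)² + (+24.72667)² + (−20.46333)² + (+19.74667)² + (+59.62667)² + (−2.76333)² + (+3.17667)² = 8137.84880
Variance = 8137.84880 / 8 = 1017.23110
SE* = √1017.23110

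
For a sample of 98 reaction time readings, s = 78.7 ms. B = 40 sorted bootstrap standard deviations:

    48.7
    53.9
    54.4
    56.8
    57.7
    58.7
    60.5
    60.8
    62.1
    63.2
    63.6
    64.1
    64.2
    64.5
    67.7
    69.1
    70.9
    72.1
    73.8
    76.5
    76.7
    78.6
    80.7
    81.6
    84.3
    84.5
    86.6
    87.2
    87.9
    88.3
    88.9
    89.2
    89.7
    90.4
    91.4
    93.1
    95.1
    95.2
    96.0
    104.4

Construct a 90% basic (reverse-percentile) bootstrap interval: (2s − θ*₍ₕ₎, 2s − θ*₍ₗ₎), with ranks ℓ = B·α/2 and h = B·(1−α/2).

Percentile endpoints at ranks 2 and 38: θ*₍2₎ = 53.9, θ*₍38₎ = 95.2.
Basic interval reflects these around s:
  lower = 2 × 78.7 − 95.2 = 62.2
  upper = 2 × 78.7 − 53.9 = 103.5

(62.2, 103.5)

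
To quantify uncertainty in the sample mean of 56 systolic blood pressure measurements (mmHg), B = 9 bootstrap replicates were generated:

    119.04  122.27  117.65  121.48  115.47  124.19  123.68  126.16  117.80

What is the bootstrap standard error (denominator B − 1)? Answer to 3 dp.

Bootstrap SE is the standard deviation of the 9 replicate means.
Mean of replicates: (119.04 + 122.27 + 117.65 + 121.48 + 115.47 + 124.19 + 123.68 + 126.16 + 117.80) / 9 = 1087.7400 / 9 = 120.8600
Sum of squared deviations: (−1.8200)² + (+1.4100)² + (−3.2100)² + (+0.6200)² + (−5.3900)² + (+3.3300)² + (+2.8200)² + (+5.3000)² + (−3.0600)² = 101.5360
Variance = 101.5360 / 8 = 12.6920
SE* = √12.6920

SE* = 3.563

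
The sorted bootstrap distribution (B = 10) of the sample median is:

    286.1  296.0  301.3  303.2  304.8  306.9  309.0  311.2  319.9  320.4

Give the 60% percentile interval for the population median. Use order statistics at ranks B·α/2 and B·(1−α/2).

(296.0, 311.2)

α = 0.40; lower rank = 10 × 0.200 = 2; upper rank = 10 × 0.800 = 8.
The 2nd smallest replicate is 296.0; the 8th is 311.2.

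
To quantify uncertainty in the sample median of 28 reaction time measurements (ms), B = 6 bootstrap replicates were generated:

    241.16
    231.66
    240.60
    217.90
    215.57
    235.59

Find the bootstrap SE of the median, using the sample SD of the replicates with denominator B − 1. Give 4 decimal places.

SE* = 11.1760

Bootstrap SE is the standard deviation of the 6 replicate medians.
Mean of replicates: (241.16 + 231.66 + 240.60 + 217.90 + 215.57 + 235.59) / 6 = 1382.48000 / 6 = 230.41333
Sum of squared deviations: (+10.74667)² + (+1.24667)² + (+10.18667)² + (−12.51333)² + (−14.84333)² + (+5.17667)² = 624.51913
Variance = 624.51913 / 5 = 124.90383
SE* = √124.90383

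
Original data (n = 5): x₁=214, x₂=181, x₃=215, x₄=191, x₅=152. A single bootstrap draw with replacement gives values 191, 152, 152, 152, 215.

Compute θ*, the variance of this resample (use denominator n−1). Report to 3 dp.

Mean = 172.4000; sum of squared deviations = 3409.2000
s² = 3409.2000 / 4 = 852.3000

θ* = 852.300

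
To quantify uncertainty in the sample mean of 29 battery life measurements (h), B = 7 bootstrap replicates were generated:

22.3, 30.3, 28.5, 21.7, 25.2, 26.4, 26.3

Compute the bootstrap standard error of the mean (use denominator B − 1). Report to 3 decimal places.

Bootstrap SE is the standard deviation of the 7 replicate means.
Mean of replicates: (22.3 + 30.3 + 28.5 + 21.7 + 25.2 + 26.4 + 26.3) / 7 = 180.7000 / 7 = 25.8143
Sum of squared deviations: (−3.5143)² + (+4.4857)² + (+2.6857)² + (−4.1143)² + (−0.6143)² + (+0.5857)² + (+0.4857)² = 57.5686
Variance = 57.5686 / 6 = 9.5948
SE* = √9.5948

SE* = 3.098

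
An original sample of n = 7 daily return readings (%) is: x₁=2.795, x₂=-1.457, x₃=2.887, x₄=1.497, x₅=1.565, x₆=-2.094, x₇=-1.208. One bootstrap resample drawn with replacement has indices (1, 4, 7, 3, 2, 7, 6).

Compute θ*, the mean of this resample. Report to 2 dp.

θ* = 0.17

Resample values: 2.795, 1.497, -1.208, 2.887, -1.457, -1.208, -2.094.
Mean = (2.795 + 1.497 + (-1.208) + 2.887 + (-1.457) + (-1.208) + (-2.094)) / 7 = 1.2120 / 7 = 0.17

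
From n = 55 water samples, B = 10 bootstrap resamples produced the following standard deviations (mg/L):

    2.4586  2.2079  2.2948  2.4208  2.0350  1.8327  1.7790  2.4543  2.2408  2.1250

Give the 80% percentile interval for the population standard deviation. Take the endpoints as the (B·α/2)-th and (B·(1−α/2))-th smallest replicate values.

(1.7790, 2.4543)

Sorted replicates: 1.7790, 1.8327, 2.0350, 2.1250, 2.2079, 2.2408, 2.2948, 2.4208, 2.4543, 2.4586
α = 0.20; lower rank = 10 × 0.100 = 1; upper rank = 10 × 0.900 = 9.
The 1st smallest replicate is 1.7790; the 9th is 2.4543.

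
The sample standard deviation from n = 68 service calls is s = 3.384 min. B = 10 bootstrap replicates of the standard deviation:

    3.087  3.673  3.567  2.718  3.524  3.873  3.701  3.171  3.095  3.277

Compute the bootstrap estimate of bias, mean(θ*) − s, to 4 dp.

bias = −0.0154

mean(θ*) = (3.087 + 3.673 + 3.567 + 2.718 + 3.524 + 3.873 + 3.701 + 3.171 + 3.095 + 3.277) / 10 = 3.36860
bias = 3.36860 − 3.384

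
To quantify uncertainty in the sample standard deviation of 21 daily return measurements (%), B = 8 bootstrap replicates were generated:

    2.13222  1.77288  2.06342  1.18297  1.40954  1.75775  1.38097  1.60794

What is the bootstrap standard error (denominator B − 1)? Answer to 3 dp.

Bootstrap SE is the standard deviation of the 8 replicate standard deviations.
Mean of replicates: (2.13222 + 1.77288 + 2.06342 + 1.18297 + 1.40954 + 1.75775 + 1.38097 + 1.60794) / 8 = 13.307690 / 8 = 1.663461
Sum of squared deviations: (+0.468759)² + (+0.109419)² + (+0.399959)² + (−0.480491)² + (−0.253921)² + (+0.094289)² + (−0.282491)² + (−0.055521)² = 0.778796
Variance = 0.778796 / 7 = 0.111257
SE* = √0.111257

SE* = 0.334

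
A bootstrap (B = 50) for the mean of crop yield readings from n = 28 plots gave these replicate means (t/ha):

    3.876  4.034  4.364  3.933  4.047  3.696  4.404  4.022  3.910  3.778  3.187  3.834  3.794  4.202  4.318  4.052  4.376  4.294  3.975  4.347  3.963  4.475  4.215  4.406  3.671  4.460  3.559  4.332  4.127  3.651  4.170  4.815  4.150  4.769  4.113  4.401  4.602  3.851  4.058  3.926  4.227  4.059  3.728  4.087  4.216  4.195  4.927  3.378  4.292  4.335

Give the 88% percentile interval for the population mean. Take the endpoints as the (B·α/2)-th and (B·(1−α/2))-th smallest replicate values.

Sorted replicates: 3.187, 3.378, 3.559, 3.651, 3.671, 3.696, 3.728, 3.778, 3.794, 3.834, 3.851, 3.876, 3.910, 3.926, 3.933, 3.963, 3.975, 4.022, 4.034, 4.047, 4.052, 4.058, 4.059, 4.087, 4.113, 4.127, 4.150, 4.170, 4.195, 4.202, 4.215, 4.216, 4.227, 4.292, 4.294, 4.318, 4.332, 4.335, 4.347, 4.364, 4.376, 4.401, 4.404, 4.406, 4.460, 4.475, 4.602, 4.769, 4.815, 4.927
α = 0.12; lower rank = 50 × 0.060 = 3; upper rank = 50 × 0.940 = 47.
The 3rd smallest replicate is 3.559; the 47th is 4.602.

(3.559, 4.602)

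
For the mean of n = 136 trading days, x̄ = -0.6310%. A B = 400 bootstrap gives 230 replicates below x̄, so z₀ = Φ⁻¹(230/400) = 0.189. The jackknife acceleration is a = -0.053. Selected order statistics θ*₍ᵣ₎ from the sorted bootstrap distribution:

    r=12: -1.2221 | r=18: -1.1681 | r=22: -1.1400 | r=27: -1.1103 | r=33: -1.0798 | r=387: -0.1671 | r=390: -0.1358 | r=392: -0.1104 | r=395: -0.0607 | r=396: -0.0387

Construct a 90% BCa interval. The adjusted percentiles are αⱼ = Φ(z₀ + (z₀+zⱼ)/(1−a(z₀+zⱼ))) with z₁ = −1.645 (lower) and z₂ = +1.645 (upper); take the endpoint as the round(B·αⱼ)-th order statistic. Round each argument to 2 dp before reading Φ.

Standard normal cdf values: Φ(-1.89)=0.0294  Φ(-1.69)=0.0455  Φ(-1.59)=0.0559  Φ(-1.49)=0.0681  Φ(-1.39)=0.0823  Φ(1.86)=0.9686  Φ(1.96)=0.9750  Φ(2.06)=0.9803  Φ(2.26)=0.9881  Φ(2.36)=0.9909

Lower: z₀ + z₁ = 0.189 + (-1.645) = -1.456; 1 − a(z₀+z₁) = 1 − (-0.053)(-1.456) = 0.9228; argument = 0.189 + (-1.456)/0.9228 = -1.3888 → -1.39.
α₁ = Φ(-1.39) = 0.0823; rank = round(400 × 0.0823) = 33; θ*₍33₎ = -1.0798.
Upper: z₀ + z₂ = 1.834; 1 − a(z₀+z₂) = 1.0972; argument = 1.8605 → 1.86; α₂ = 0.9686; rank = 387; θ*₍387₎ = -0.1671.

(-1.0798, -0.1671)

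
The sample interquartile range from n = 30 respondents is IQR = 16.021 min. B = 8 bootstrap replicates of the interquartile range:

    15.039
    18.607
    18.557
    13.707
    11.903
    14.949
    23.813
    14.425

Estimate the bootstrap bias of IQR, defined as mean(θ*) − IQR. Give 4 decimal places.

bias = +0.3540

mean(θ*) = (15.039 + 18.607 + 18.557 + 13.707 + 11.903 + 14.949 + 23.813 + 14.425) / 8 = 16.37500
bias = 16.37500 − 16.021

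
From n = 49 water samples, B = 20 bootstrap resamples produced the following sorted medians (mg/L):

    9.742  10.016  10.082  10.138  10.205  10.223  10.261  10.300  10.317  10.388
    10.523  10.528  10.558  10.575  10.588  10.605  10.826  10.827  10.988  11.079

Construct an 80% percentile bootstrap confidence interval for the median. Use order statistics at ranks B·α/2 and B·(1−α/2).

(10.016, 10.827)

α = 0.20; lower rank = 20 × 0.100 = 2; upper rank = 20 × 0.900 = 18.
The 2nd smallest replicate is 10.016; the 18th is 10.827.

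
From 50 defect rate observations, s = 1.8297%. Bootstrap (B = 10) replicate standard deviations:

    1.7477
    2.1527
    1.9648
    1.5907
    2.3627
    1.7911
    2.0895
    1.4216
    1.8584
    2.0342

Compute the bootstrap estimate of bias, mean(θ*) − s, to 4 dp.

bias = +0.0716

mean(θ*) = (1.7477 + 2.1527 + 1.9648 + 1.5907 + 2.3627 + 1.7911 + 2.0895 + 1.4216 + 1.8584 + 2.0342) / 10 = 1.90134
bias = 1.90134 − 1.8297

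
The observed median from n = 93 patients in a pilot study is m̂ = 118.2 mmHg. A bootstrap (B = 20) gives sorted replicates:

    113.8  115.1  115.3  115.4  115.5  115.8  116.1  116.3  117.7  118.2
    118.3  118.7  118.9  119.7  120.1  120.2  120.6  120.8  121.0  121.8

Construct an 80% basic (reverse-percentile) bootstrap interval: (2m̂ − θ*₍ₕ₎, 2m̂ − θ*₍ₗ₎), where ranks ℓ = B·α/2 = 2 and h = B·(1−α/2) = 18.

Percentile endpoints at ranks 2 and 18: θ*₍2₎ = 115.1, θ*₍18₎ = 120.8.
Basic interval reflects these around m̂:
  lower = 2 × 118.2 − 120.8 = 115.6
  upper = 2 × 118.2 − 115.1 = 121.3

(115.6, 121.3)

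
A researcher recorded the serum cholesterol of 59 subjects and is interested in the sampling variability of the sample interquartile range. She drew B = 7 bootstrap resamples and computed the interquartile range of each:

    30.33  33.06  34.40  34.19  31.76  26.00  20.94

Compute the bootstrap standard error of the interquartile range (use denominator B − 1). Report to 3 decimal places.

Bootstrap SE is the standard deviation of the 7 replicate interquartile ranges.
Mean of replicates: (30.33 + 33.06 + 34.40 + 34.19 + 31.76 + 26.00 + 20.94) / 7 = 210.6800 / 7 = 30.0971
Sum of squared deviations: (+0.2329)² + (+2.9629)² + (+4.3029)² + (+4.0929)² + (+1.6629)² + (−4.0971)² + (−9.1571)² = 147.5037
Variance = 147.5037 / 6 = 24.5840
SE* = √24.5840

SE* = 4.958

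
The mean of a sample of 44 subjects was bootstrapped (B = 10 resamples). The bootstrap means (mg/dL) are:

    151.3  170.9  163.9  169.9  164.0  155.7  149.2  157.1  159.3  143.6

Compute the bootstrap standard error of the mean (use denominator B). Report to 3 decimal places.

SE* = 8.449

Bootstrap SE is the standard deviation of the 10 replicate means.
Mean of replicates: (151.3 + 170.9 + 163.9 + 169.9 + 164.0 + 155.7 + 149.2 + 157.1 + 159.3 + 143.6) / 10 = 1584.9000 / 10 = 158.4900
Sum of squared deviations: (−7.1900)² + (+12.4100)² + (+5.4100)² + (+11.4100)² + (+5.5100)² + (−2.7900)² + (−9.2900)² + (−1.3900)² + (+0.8100)² + (−14.8900)² = 713.9090
Variance = 713.9090 / 10 = 71.3909
SE* = √71.3909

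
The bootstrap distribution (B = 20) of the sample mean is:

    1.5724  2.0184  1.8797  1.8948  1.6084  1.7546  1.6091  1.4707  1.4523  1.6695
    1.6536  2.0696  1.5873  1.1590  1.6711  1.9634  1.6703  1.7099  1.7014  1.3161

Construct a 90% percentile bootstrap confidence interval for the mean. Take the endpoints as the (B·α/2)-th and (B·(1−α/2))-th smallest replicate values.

(1.1590, 2.0184)

Sorted replicates: 1.1590, 1.3161, 1.4523, 1.4707, 1.5724, 1.5873, 1.6084, 1.6091, 1.6536, 1.6695, 1.6703, 1.6711, 1.7014, 1.7099, 1.7546, 1.8797, 1.8948, 1.9634, 2.0184, 2.0696
α = 0.10; lower rank = 20 × 0.050 = 1; upper rank = 20 × 0.950 = 19.
The 1st smallest replicate is 1.1590; the 19th is 2.0184.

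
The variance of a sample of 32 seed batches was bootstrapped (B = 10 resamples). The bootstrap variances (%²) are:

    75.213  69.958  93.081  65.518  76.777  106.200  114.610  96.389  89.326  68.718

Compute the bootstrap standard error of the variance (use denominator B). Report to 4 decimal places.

SE* = 16.0340

Bootstrap SE is the standard deviation of the 10 replicate variances.
Mean of replicates: (75.213 + 69.958 + 93.081 + 65.518 + 76.777 + 106.200 + 114.610 + 96.389 + 89.326 + 68.718) / 10 = 855.79000 / 10 = 85.57900
Sum of squared deviations: (−10.36600)² + (−15.62100)² + (+7.50200)² + (−20.06100)² + (−8.80200)² + (+20.62100)² + (+29.03100)² + (+10.81000)² + (+3.74700)² + (−16.86100)² = 2570.88256
Variance = 2570.88256 / 10 = 257.08826
SE* = √257.08826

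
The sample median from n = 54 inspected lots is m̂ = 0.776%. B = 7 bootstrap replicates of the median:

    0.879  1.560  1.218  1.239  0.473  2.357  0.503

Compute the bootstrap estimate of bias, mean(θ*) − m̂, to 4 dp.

bias = +0.3996

mean(θ*) = (0.879 + 1.560 + 1.218 + 1.239 + 0.473 + 2.357 + 0.503) / 7 = 1.17557
bias = 1.17557 − 0.776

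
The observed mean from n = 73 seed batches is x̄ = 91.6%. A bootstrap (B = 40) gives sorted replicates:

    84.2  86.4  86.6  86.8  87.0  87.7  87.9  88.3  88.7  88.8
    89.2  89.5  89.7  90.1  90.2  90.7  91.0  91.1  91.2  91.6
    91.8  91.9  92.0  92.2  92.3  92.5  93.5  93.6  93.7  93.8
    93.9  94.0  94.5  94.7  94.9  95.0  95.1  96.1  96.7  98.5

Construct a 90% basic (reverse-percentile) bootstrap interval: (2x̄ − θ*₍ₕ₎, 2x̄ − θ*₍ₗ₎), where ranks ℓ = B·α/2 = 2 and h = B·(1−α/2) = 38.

Percentile endpoints at ranks 2 and 38: θ*₍2₎ = 86.4, θ*₍38₎ = 96.1.
Basic interval reflects these around x̄:
  lower = 2 × 91.6 − 96.1 = 87.1
  upper = 2 × 91.6 − 86.4 = 96.8

(87.1, 96.8)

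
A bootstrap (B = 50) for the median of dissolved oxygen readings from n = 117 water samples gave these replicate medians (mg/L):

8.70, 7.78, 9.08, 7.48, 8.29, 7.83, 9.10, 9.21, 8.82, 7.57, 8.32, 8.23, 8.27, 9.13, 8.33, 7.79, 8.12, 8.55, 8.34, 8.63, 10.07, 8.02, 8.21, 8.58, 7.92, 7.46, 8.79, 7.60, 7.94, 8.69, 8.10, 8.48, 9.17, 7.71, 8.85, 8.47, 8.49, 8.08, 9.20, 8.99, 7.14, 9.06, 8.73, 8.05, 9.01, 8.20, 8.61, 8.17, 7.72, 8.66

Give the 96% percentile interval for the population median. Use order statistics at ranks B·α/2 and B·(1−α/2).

(7.14, 9.21)

Sorted replicates: 7.14, 7.46, 7.48, 7.57, 7.60, 7.71, 7.72, 7.78, 7.79, 7.83, 7.92, 7.94, 8.02, 8.05, 8.08, 8.10, 8.12, 8.17, 8.20, 8.21, 8.23, 8.27, 8.29, 8.32, 8.33, 8.34, 8.47, 8.48, 8.49, 8.55, 8.58, 8.61, 8.63, 8.66, 8.69, 8.70, 8.73, 8.79, 8.82, 8.85, 8.99, 9.01, 9.06, 9.08, 9.10, 9.13, 9.17, 9.20, 9.21, 10.07
α = 0.04; lower rank = 50 × 0.020 = 1; upper rank = 50 × 0.980 = 49.
The 1st smallest replicate is 7.14; the 49th is 9.21.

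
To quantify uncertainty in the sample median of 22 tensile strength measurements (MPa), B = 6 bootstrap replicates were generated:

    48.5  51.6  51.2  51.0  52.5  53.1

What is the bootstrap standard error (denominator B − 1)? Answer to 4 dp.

SE* = 1.5943

Bootstrap SE is the standard deviation of the 6 replicate medians.
Mean of replicates: (48.5 + 51.6 + 51.2 + 51.0 + 52.5 + 53.1) / 6 = 307.90000 / 6 = 51.31667
Sum of squared deviations: (−2.81667)² + (+0.28333)² + (−0.11667)² + (−0.31667)² + (+1.18333)² + (+1.78333)² = 12.70833
Variance = 12.70833 / 5 = 2.54167
SE* = √2.54167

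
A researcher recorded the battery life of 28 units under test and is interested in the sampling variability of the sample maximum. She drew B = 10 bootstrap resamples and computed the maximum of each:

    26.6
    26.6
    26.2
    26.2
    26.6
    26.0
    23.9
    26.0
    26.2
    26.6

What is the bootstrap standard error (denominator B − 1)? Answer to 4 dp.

SE* = 0.8089

Bootstrap SE is the standard deviation of the 10 replicate maximums.
Mean of replicates: (26.6 + 26.6 + 26.2 + 26.2 + 26.6 + 26.0 + 23.9 + 26.0 + 26.2 + 26.6) / 10 = 260.90000 / 10 = 26.09000
Sum of squared deviations: (+0.51000)² + (+0.51000)² + (+0.11000)² + (+0.11000)² + (+0.51000)² + (−0.09000)² + (−2.19000)² + (−0.09000)² + (+0.11000)² + (+0.51000)² = 5.88900
Variance = 5.88900 / 9 = 0.65433
SE* = √0.65433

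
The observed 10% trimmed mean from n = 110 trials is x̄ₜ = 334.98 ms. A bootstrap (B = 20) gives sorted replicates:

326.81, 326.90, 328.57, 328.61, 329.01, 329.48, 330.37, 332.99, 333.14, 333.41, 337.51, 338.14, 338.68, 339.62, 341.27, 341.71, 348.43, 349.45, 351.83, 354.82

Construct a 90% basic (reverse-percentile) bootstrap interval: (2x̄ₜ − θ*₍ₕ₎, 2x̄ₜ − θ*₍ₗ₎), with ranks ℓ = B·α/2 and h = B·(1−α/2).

(318.13, 343.15)

Percentile endpoints at ranks 1 and 19: θ*₍1₎ = 326.81, θ*₍19₎ = 351.83.
Basic interval reflects these around x̄ₜ:
  lower = 2 × 334.98 − 351.83 = 318.13
  upper = 2 × 334.98 − 326.81 = 343.15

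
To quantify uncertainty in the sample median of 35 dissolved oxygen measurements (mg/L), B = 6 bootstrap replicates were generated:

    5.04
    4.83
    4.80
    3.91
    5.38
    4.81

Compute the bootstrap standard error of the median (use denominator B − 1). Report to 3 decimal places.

Bootstrap SE is the standard deviation of the 6 replicate medians.
Mean of replicates: (5.04 + 4.83 + 4.80 + 3.91 + 5.38 + 4.81) / 6 = 28.7700 / 6 = 4.7950
Sum of squared deviations: (+0.2450)² + (+0.0350)² + (+0.0050)² + (−0.8850)² + (+0.5850)² + (+0.0150)² = 1.1869
Variance = 1.1869 / 5 = 0.2374
SE* = √0.2374

SE* = 0.487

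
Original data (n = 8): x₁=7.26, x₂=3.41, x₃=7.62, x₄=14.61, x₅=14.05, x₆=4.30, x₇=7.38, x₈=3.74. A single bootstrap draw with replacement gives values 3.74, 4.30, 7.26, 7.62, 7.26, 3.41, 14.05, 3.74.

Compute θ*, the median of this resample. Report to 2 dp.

θ* = 5.78

Sorted: 3.41, 3.74, 3.74, 4.30, 7.26, 7.26, 7.62, 14.05
Median = average of the two middle values = 5.78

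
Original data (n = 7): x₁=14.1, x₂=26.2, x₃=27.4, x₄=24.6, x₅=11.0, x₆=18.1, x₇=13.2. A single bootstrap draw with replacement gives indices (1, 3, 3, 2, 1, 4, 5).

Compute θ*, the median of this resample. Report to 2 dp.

Resample values: 14.1, 27.4, 27.4, 26.2, 14.1, 24.6, 11.0.
Sorted: 11.0, 14.1, 14.1, 24.6, 26.2, 27.4, 27.4
Median = middle value = 24.60

θ* = 24.60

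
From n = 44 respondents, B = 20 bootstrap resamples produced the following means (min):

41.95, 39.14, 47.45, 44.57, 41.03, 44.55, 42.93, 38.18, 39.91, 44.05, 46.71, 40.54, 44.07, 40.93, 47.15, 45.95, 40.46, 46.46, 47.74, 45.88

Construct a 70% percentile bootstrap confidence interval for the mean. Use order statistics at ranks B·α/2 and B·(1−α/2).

(39.91, 46.71)

Sorted replicates: 38.18, 39.14, 39.91, 40.46, 40.54, 40.93, 41.03, 41.95, 42.93, 44.05, 44.07, 44.55, 44.57, 45.88, 45.95, 46.46, 46.71, 47.15, 47.45, 47.74
α = 0.30; lower rank = 20 × 0.150 = 3; upper rank = 20 × 0.850 = 17.
The 3rd smallest replicate is 39.91; the 17th is 46.71.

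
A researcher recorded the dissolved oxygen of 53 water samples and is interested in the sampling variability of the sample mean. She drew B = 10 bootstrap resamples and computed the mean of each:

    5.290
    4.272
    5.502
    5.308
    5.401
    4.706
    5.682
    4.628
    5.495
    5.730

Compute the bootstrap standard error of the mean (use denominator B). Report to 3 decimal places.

Bootstrap SE is the standard deviation of the 10 replicate means.
Mean of replicates: (5.290 + 4.272 + 5.502 + 5.308 + 5.401 + 4.706 + 5.682 + 4.628 + 5.495 + 5.730) / 10 = 52.0140 / 10 = 5.2014
Sum of squared deviations: (+0.0886)² + (−0.9294)² + (+0.3006)² + (+0.1066)² + (+0.1996)² + (−0.4954)² + (+0.4806)² + (−0.5734)² + (+0.2936)² + (+0.5286)² = 2.1840
Variance = 2.1840 / 10 = 0.2184
SE* = √0.2184

SE* = 0.467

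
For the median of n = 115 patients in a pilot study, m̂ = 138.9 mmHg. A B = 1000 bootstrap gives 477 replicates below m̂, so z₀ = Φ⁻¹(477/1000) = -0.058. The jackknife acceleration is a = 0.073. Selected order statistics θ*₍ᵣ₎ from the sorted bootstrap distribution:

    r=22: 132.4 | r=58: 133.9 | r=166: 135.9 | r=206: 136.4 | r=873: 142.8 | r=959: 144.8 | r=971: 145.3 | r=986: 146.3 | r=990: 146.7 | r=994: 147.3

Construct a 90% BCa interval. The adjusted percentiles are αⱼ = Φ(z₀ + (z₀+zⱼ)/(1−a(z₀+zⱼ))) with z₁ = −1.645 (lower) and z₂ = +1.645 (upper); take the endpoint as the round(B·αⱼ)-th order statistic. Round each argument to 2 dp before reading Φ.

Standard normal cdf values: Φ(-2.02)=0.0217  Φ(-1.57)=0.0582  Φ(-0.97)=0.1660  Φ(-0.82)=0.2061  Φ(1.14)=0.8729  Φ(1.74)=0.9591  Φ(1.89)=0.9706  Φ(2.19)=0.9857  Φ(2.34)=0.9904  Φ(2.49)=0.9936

(133.9, 144.8)

Lower: z₀ + z₁ = -0.058 + (-1.645) = -1.703; 1 − a(z₀+z₁) = 1 − (0.073)(-1.703) = 1.1243; argument = -0.058 + (-1.703)/1.1243 = -1.5727 → -1.57.
α₁ = Φ(-1.57) = 0.0582; rank = round(1000 × 0.0582) = 58; θ*₍58₎ = 133.9.
Upper: z₀ + z₂ = 1.587; 1 − a(z₀+z₂) = 0.8841; argument = 1.7369 → 1.74; α₂ = 0.9591; rank = 959; θ*₍959₎ = 144.8.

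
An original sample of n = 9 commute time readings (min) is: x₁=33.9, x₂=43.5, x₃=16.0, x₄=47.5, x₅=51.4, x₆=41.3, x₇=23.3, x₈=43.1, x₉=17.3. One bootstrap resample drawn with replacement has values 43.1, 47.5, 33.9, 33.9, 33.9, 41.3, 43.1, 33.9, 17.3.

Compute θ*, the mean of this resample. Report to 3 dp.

θ* = 36.433

Mean = (43.1 + 47.5 + 33.9 + 33.9 + 33.9 + 41.3 + 43.1 + 33.9 + 17.3) / 9 = 327.90 / 9 = 36.433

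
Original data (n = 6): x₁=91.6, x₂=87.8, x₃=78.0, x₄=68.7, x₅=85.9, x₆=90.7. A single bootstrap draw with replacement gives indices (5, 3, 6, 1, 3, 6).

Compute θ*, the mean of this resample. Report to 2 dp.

Resample values: 85.9, 78.0, 90.7, 91.6, 78.0, 90.7.
Mean = (85.9 + 78.0 + 90.7 + 91.6 + 78.0 + 90.7) / 6 = 514.90 / 6 = 85.82

θ* = 85.82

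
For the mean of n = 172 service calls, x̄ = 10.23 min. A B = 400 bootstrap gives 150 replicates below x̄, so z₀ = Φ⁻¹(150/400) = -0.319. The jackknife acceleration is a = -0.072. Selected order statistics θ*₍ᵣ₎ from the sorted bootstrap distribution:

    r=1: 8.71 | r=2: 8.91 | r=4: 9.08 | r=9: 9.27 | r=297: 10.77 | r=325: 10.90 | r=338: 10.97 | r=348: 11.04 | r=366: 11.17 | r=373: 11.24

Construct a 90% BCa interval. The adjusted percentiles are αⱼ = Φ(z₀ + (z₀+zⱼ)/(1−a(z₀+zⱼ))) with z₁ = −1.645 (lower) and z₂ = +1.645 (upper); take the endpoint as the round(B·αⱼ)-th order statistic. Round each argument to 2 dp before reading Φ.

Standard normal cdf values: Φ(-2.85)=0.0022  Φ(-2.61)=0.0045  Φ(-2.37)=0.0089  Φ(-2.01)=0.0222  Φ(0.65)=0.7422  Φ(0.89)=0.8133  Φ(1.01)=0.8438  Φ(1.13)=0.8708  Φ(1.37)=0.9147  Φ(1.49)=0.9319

Lower: z₀ + z₁ = -0.319 + (-1.645) = -1.964; 1 − a(z₀+z₁) = 1 − (-0.072)(-1.964) = 0.8586; argument = -0.319 + (-1.964)/0.8586 = -2.6065 → -2.61.
α₁ = Φ(-2.61) = 0.0045; rank = round(400 × 0.0045) = 2; θ*₍2₎ = 8.91.
Upper: z₀ + z₂ = 1.326; 1 − a(z₀+z₂) = 1.0955; argument = 0.8914 → 0.89; α₂ = 0.8133; rank = 325; θ*₍325₎ = 10.90.

(8.91, 10.90)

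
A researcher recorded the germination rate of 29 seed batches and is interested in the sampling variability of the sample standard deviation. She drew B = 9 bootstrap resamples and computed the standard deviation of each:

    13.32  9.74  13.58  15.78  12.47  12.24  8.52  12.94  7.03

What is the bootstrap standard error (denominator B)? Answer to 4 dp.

Bootstrap SE is the standard deviation of the 9 replicate standard deviations.
Mean of replicates: (13.32 + 9.74 + 13.58 + 15.78 + 12.47 + 12.24 + 8.52 + 12.94 + 7.03) / 9 = 105.62000 / 9 = 11.73556
Sum of squared deviations: (+1.58444)² + (−1.99556)² + (+1.84444)² + (+4.04444)² + (+0.73444)² + (+0.50444)² + (−3.21556)² + (+1.20444)² + (−4.70556)² = 60.97882
Variance = 60.97882 / 9 = 6.77542
SE* = √6.77542

SE* = 2.6030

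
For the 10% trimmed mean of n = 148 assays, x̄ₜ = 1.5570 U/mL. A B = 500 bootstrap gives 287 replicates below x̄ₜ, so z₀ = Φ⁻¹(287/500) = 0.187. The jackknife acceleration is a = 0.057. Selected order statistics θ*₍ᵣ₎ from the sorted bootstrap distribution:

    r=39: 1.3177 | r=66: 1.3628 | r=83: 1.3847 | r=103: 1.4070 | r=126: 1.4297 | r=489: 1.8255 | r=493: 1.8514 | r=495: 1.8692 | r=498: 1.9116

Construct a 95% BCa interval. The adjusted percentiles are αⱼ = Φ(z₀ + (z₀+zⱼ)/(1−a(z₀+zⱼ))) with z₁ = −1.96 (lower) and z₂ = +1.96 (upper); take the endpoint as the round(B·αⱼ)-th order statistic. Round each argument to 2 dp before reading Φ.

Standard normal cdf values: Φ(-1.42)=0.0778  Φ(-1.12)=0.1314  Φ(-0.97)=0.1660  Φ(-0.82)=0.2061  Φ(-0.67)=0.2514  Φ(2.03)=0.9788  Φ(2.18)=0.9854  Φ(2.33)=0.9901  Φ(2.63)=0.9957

(1.3177, 1.9116)

Lower: z₀ + z₁ = 0.187 + (-1.960) = -1.773; 1 − a(z₀+z₁) = 1 − (0.057)(-1.773) = 1.1011; argument = 0.187 + (-1.773)/1.1011 = -1.4233 → -1.42.
α₁ = Φ(-1.42) = 0.0778; rank = round(500 × 0.0778) = 39; θ*₍39₎ = 1.3177.
Upper: z₀ + z₂ = 2.147; 1 − a(z₀+z₂) = 0.8776; argument = 2.6334 → 2.63; α₂ = 0.9957; rank = 498; θ*₍498₎ = 1.9116.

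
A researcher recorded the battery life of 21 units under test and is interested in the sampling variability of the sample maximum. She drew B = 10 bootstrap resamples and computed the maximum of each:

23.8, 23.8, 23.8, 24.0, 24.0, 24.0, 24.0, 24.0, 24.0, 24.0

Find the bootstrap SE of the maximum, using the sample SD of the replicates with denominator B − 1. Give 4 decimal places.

SE* = 0.0966

Bootstrap SE is the standard deviation of the 10 replicate maximums.
Mean of replicates: (23.8 + 23.8 + 23.8 + 24.0 + 24.0 + 24.0 + 24.0 + 24.0 + 24.0 + 24.0) / 10 = 239.40000 / 10 = 23.94000
Sum of squared deviations: (−0.14000)² + (−0.14000)² + (−0.14000)² + (+0.06000)² + (+0.06000)² + (+0.06000)² + (+0.06000)² + (+0.06000)² + (+0.06000)² + (+0.06000)² = 0.08400
Variance = 0.08400 / 9 = 0.00933
SE* = √0.00933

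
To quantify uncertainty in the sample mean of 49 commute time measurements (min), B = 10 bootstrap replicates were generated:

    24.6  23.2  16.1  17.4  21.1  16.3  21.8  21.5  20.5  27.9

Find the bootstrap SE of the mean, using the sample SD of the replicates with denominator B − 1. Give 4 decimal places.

Bootstrap SE is the standard deviation of the 10 replicate means.
Mean of replicates: (24.6 + 23.2 + 16.1 + 17.4 + 21.1 + 16.3 + 21.8 + 21.5 + 20.5 + 27.9) / 10 = 210.40000 / 10 = 21.04000
Sum of squared deviations: (+3.56000)² + (+2.16000)² + (−4.94000)² + (−3.64000)² + (+0.06000)² + (−4.74000)² + (+0.76000)² + (+0.46000)² + (−0.54000)² + (+6.86000)² = 125.60400
Variance = 125.60400 / 9 = 13.95600
SE* = √13.95600

SE* = 3.7358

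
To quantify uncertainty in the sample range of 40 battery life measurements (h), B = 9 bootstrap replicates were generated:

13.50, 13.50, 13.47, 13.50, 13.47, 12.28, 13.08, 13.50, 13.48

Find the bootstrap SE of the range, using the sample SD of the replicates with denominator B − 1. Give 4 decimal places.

SE* = 0.4090

Bootstrap SE is the standard deviation of the 9 replicate ranges.
Mean of replicates: (13.50 + 13.50 + 13.47 + 13.50 + 13.47 + 12.28 + 13.08 + 13.50 + 13.48) / 9 = 119.78000 / 9 = 13.30889
Sum of squared deviations: (+0.19111)² + (+0.19111)² + (+0.16111)² + (+0.19111)² + (+0.16111)² + (−1.02889)² + (−0.22889)² + (+0.19111)² + (+0.17111)² = 1.33829
Variance = 1.33829 / 8 = 0.16729
SE* = √0.16729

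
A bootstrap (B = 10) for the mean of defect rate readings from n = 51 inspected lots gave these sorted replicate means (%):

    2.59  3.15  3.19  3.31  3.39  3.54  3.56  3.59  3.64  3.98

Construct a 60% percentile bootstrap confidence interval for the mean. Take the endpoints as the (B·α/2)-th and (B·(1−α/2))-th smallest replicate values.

α = 0.40; lower rank = 10 × 0.200 = 2; upper rank = 10 × 0.800 = 8.
The 2nd smallest replicate is 3.15; the 8th is 3.59.

(3.15, 3.59)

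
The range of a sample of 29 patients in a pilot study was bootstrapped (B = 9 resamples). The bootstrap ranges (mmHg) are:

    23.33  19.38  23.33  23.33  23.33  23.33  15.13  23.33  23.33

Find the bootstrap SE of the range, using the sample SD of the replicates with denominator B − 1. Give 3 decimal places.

SE* = 2.882

Bootstrap SE is the standard deviation of the 9 replicate ranges.
Mean of replicates: (23.33 + 19.38 + 23.33 + 23.33 + 23.33 + 23.33 + 15.13 + 23.33 + 23.33) / 9 = 197.8200 / 9 = 21.9800
Sum of squared deviations: (+1.3500)² + (−2.6000)² + (+1.3500)² + (+1.3500)² + (+1.3500)² + (+1.3500)² + (−6.8500)² + (+1.3500)² + (+1.3500)² = 66.4400
Variance = 66.4400 / 8 = 8.3050
SE* = √8.3050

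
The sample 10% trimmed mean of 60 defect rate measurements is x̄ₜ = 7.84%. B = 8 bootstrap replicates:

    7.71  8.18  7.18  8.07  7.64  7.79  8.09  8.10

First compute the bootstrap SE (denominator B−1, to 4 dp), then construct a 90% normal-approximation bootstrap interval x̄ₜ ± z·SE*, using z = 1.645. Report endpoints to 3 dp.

(7.286, 8.394)

Mean of replicates = 7.8450; sum of squared deviations = 0.7934; SE* = √(0.7934/7) = 0.3367
Margin = 1.645 × 0.3367 = 0.5539
Interval: 7.84 ± 0.5539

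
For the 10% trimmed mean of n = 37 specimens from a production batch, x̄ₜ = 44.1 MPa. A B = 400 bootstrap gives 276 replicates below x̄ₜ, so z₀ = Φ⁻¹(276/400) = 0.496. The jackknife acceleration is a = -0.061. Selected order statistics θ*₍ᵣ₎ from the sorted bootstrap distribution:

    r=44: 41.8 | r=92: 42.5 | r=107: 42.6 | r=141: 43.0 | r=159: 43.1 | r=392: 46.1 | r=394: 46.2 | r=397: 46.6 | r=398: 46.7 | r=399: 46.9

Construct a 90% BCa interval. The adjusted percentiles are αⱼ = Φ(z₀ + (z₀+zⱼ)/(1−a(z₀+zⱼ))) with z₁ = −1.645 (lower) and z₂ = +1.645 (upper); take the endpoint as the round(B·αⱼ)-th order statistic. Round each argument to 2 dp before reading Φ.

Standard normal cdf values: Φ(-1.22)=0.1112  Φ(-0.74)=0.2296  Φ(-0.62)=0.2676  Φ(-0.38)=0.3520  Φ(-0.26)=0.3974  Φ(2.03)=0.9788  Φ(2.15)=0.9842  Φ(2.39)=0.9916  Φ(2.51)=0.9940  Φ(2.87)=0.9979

(42.5, 46.6)

Lower: z₀ + z₁ = 0.496 + (-1.645) = -1.149; 1 − a(z₀+z₁) = 1 − (-0.061)(-1.149) = 0.9299; argument = 0.496 + (-1.149)/0.9299 = -0.7396 → -0.74.
α₁ = Φ(-0.74) = 0.2296; rank = round(400 × 0.2296) = 92; θ*₍92₎ = 42.5.
Upper: z₀ + z₂ = 2.141; 1 − a(z₀+z₂) = 1.1306; argument = 2.3897 → 2.39; α₂ = 0.9916; rank = 397; θ*₍397₎ = 46.6.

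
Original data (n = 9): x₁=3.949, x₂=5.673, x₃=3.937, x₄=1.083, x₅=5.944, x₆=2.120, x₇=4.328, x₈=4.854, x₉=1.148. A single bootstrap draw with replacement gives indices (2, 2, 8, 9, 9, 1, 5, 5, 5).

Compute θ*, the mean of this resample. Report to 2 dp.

Resample values: 5.673, 5.673, 4.854, 1.148, 1.148, 3.949, 5.944, 5.944, 5.944.
Mean = (5.673 + 5.673 + 4.854 + 1.148 + 1.148 + 3.949 + 5.944 + 5.944 + 5.944) / 9 = 40.2770 / 9 = 4.48

θ* = 4.48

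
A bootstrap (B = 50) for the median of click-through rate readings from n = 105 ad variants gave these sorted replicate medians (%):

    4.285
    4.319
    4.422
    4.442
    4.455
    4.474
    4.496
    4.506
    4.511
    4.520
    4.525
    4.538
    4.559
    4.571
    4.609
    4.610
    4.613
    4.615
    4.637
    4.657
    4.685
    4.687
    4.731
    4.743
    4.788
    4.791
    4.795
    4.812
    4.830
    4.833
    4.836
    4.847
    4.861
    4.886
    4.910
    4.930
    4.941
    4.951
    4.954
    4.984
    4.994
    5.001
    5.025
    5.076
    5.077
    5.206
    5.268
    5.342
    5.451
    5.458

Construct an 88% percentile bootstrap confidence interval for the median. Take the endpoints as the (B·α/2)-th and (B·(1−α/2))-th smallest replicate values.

α = 0.12; lower rank = 50 × 0.060 = 3; upper rank = 50 × 0.940 = 47.
The 3rd smallest replicate is 4.422; the 47th is 5.268.

(4.422, 5.268)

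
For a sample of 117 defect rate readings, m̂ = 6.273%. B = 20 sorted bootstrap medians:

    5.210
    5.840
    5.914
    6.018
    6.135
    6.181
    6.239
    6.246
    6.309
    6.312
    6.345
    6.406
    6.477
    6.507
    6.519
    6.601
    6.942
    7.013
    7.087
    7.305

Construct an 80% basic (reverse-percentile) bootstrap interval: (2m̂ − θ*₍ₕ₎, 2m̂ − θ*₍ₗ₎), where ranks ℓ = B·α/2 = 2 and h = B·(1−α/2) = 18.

Percentile endpoints at ranks 2 and 18: θ*₍2₎ = 5.840, θ*₍18₎ = 7.013.
Basic interval reflects these around m̂:
  lower = 2 × 6.273 − 7.013 = 5.533
  upper = 2 × 6.273 − 5.840 = 6.706

(5.533, 6.706)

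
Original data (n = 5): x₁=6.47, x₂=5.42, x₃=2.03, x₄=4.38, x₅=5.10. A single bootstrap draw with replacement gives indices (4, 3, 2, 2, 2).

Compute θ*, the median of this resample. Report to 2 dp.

θ* = 5.42

Resample values: 4.38, 2.03, 5.42, 5.42, 5.42.
Sorted: 2.03, 4.38, 5.42, 5.42, 5.42
Median = middle value = 5.42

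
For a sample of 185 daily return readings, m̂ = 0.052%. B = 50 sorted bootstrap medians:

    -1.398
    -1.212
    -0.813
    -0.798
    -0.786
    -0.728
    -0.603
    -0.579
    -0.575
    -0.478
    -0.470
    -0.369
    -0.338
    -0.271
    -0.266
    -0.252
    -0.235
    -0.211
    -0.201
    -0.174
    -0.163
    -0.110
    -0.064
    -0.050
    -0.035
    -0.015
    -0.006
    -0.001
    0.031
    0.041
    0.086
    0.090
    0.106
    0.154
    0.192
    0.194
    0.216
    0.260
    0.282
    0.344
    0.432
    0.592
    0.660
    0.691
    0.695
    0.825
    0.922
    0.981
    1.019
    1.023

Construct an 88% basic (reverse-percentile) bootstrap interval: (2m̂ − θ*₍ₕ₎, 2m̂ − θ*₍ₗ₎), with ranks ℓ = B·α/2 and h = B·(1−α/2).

(-0.818, 0.917)

Percentile endpoints at ranks 3 and 47: θ*₍3₎ = -0.813, θ*₍47₎ = 0.922.
Basic interval reflects these around m̂:
  lower = 2 × 0.052 − 0.922 = -0.818
  upper = 2 × 0.052 − -0.813 = 0.917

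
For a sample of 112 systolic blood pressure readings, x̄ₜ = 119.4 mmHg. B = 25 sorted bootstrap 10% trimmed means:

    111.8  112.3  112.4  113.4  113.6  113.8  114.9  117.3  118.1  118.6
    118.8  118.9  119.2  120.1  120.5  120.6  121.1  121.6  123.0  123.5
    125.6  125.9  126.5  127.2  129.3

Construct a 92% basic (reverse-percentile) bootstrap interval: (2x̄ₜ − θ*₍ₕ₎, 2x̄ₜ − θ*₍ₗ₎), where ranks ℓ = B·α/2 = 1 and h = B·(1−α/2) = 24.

(111.6, 127.0)

Percentile endpoints at ranks 1 and 24: θ*₍1₎ = 111.8, θ*₍24₎ = 127.2.
Basic interval reflects these around x̄ₜ:
  lower = 2 × 119.4 − 127.2 = 111.6
  upper = 2 × 119.4 − 111.8 = 127.0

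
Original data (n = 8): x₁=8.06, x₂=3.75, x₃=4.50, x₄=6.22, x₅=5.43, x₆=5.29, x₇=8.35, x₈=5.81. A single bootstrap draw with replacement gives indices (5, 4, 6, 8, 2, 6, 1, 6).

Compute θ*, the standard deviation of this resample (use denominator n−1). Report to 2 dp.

Resample values: 5.43, 6.22, 5.29, 5.81, 3.75, 5.29, 8.06, 5.29.
Mean = 5.6425; sum of squared deviations = 10.2054
s² = 10.2054 / 7 = 1.4579
s = √1.4579 = 1.21

θ* = 1.21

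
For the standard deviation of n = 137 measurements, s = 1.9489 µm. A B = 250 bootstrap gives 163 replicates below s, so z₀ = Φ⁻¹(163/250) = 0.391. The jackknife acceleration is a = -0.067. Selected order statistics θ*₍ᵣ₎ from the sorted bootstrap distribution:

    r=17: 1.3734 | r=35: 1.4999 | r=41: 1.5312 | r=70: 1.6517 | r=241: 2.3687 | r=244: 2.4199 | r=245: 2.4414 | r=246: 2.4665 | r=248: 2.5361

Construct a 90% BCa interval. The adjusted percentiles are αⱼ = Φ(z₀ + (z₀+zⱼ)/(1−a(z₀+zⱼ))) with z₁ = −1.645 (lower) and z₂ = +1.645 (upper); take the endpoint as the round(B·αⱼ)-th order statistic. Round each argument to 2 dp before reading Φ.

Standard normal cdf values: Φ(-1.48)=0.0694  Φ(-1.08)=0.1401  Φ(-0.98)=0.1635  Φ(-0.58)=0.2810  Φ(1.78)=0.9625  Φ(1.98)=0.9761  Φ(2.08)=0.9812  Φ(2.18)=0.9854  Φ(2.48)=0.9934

Lower: z₀ + z₁ = 0.391 + (-1.645) = -1.254; 1 − a(z₀+z₁) = 1 − (-0.067)(-1.254) = 0.9160; argument = 0.391 + (-1.254)/0.9160 = -0.9780 → -0.98.
α₁ = Φ(-0.98) = 0.1635; rank = round(250 × 0.1635) = 41; θ*₍41₎ = 1.5312.
Upper: z₀ + z₂ = 2.036; 1 − a(z₀+z₂) = 1.1364; argument = 2.1826 → 2.18; α₂ = 0.9854; rank = 246; θ*₍246₎ = 2.4665.

(1.5312, 2.4665)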